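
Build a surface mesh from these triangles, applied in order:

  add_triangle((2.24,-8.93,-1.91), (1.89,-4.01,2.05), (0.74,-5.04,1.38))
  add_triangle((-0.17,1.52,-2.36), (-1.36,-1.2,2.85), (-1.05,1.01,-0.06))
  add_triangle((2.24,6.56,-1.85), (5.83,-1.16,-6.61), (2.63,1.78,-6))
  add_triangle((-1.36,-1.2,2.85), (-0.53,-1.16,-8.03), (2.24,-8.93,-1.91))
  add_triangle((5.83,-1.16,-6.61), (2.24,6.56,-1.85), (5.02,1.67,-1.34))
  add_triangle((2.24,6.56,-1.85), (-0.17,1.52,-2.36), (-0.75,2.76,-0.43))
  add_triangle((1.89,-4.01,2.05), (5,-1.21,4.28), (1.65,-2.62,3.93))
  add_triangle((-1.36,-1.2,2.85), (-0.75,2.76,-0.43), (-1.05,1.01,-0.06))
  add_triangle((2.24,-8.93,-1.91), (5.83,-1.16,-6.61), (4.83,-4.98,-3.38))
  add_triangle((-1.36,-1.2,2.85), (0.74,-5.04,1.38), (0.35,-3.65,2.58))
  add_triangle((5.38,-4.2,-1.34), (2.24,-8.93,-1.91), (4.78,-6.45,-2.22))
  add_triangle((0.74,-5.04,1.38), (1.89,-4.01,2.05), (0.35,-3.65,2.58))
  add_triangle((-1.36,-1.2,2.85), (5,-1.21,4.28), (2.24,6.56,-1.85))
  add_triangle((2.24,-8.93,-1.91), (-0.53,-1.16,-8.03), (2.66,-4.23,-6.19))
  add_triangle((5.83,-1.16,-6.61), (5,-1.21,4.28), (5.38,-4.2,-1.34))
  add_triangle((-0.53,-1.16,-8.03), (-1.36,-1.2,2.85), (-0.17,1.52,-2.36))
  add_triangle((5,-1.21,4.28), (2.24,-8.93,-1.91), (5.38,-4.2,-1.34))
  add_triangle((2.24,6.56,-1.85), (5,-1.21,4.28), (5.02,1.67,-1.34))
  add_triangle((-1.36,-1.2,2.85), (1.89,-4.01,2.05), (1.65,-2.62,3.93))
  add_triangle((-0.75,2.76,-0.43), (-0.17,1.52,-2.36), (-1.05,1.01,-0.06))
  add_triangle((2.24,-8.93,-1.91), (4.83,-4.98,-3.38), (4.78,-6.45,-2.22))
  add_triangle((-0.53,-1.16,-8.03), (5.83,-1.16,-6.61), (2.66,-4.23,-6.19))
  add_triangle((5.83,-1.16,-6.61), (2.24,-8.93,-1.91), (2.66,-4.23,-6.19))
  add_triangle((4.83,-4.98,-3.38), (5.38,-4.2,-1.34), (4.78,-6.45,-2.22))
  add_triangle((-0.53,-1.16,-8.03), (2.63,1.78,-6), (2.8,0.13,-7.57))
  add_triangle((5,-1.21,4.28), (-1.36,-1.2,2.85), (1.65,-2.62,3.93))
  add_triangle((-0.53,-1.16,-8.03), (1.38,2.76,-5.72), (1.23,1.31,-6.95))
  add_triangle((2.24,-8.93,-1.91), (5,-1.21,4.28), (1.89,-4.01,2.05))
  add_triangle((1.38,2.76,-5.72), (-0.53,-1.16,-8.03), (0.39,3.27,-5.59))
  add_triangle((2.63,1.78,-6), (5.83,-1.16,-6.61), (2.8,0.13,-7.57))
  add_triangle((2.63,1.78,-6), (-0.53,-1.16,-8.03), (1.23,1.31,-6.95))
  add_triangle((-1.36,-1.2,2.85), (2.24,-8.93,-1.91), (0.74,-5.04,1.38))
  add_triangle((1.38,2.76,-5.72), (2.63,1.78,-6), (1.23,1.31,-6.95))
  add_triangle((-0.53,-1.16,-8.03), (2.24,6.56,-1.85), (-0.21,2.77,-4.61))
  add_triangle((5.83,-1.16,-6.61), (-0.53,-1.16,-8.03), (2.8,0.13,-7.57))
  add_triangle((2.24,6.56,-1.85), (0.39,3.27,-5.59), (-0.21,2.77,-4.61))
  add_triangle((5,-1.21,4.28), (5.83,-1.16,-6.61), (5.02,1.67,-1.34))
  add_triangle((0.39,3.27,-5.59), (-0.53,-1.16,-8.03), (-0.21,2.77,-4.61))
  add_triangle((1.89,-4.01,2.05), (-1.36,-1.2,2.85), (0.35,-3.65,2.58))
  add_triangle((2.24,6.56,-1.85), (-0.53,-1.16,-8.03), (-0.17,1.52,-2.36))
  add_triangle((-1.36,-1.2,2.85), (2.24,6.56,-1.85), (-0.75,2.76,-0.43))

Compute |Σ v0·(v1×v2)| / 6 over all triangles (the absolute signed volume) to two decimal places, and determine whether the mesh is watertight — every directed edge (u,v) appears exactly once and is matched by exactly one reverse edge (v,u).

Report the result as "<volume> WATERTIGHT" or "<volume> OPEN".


Per-triangle v0·(v1×v2)/6:
  t1: +5.5031
  t2: +0.3366
  t3: +22.0886
  t4: +23.0339
  t5: +27.8339
  t6: +3.8362
  t7: +6.6536
  t8: +0.8745
  t9: +14.8220
  t10: +1.6458
  t11: +3.3331
  t12: +1.8763
  t13: +18.9567
  t14: +24.9771
  t15: +29.2584
  t16: +3.8863
  t17: +32.3137
  t18: +24.3057
  t19: +3.9545
  t20: +0.7466
  t21: +6.4152
  t22: +27.1328
  t23: +28.4314
  t24: +4.1901
  t25: +6.7329
  t26: +4.2204
  t27: +2.6624
  t28: +14.3520
  t29: +5.9483
  t30: +7.8220
  t31: +3.3894
  t32: +3.6525
  t33: +2.7785
  t34: -10.0006
  t35: +11.1670
  t36: +2.8573
  t37: +26.7095
  t38: +2.9756
  t39: +1.1294
  t40: +6.0130
  t41: +4.2855
Σ = +413.1010 → |volume| = 413.10

Directed edges: 123 total; 7 unmatched, e.g. (2.63,1.78,-6)→(2.24,6.56,-1.85) → open.

413.10 OPEN


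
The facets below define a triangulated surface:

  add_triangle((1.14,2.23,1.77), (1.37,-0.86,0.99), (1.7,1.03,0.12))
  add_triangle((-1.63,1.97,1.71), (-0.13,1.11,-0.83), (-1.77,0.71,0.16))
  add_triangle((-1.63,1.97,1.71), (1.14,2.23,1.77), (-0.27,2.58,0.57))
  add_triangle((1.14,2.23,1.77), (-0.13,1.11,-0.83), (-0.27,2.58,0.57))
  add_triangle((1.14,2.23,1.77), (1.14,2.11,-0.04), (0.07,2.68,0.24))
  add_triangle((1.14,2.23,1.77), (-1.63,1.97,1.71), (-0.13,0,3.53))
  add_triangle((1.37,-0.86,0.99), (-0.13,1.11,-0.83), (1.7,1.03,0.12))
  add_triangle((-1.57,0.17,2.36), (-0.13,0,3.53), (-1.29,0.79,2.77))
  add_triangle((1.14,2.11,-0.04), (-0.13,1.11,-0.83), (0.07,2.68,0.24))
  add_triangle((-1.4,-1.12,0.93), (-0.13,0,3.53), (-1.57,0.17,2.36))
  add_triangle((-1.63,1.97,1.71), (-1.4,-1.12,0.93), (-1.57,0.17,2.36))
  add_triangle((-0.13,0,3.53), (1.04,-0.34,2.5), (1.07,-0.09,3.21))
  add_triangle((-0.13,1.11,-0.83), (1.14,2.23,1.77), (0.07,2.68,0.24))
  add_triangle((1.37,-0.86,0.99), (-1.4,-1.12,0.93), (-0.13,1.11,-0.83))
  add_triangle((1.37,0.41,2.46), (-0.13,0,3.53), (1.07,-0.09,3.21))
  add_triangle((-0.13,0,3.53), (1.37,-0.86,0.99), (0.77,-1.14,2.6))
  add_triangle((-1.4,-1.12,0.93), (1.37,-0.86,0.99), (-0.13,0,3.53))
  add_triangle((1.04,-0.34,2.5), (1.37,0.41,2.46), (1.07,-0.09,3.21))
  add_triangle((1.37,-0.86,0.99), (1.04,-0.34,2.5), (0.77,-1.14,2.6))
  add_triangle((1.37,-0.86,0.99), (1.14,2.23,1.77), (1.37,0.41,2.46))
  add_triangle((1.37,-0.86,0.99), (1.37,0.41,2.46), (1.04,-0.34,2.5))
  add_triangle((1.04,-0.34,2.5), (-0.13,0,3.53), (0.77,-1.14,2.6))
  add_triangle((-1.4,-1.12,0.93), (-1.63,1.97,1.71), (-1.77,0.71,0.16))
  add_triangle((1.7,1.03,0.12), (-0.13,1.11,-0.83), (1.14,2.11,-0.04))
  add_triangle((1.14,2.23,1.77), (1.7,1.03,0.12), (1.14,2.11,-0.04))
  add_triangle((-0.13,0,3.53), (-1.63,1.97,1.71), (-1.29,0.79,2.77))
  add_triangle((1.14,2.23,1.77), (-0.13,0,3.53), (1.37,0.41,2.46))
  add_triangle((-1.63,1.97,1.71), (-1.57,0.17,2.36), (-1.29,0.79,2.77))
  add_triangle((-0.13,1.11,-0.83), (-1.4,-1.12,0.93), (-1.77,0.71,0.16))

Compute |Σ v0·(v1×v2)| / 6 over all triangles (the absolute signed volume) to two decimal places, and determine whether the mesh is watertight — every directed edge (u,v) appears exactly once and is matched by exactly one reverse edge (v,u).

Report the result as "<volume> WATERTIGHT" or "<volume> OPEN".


20.05 OPEN

Per-triangle v0·(v1×v2)/6:
  t1: +1.1986
  t2: +0.8145
  t3: +1.5349
  t4: +0.6274
  t5: +0.8716
  t6: +3.4527
  t7: +0.0922
  t8: +0.5705
  t9: +0.4666
  t10: +1.1139
  t11: +0.7975
  t12: +0.1777
  t13: -0.3376
  t14: -0.1200
  t15: +0.3640
  t16: -0.5053
  t17: +1.6178
  t18: +0.1324
  t19: +0.4081
  t20: +0.7143
  t21: +0.4020
  t22: +0.5861
  t23: +1.0871
  t24: +0.2895
  t25: +0.7320
  t26: +0.6486
  t27: +1.6256
  t28: +0.5159
  t29: +0.1668
Σ = +20.0453 → |volume| = 20.05

Directed edges: 87 total; 3 unmatched, e.g. (-1.63,1.97,1.71)→(-0.13,1.11,-0.83) → open.


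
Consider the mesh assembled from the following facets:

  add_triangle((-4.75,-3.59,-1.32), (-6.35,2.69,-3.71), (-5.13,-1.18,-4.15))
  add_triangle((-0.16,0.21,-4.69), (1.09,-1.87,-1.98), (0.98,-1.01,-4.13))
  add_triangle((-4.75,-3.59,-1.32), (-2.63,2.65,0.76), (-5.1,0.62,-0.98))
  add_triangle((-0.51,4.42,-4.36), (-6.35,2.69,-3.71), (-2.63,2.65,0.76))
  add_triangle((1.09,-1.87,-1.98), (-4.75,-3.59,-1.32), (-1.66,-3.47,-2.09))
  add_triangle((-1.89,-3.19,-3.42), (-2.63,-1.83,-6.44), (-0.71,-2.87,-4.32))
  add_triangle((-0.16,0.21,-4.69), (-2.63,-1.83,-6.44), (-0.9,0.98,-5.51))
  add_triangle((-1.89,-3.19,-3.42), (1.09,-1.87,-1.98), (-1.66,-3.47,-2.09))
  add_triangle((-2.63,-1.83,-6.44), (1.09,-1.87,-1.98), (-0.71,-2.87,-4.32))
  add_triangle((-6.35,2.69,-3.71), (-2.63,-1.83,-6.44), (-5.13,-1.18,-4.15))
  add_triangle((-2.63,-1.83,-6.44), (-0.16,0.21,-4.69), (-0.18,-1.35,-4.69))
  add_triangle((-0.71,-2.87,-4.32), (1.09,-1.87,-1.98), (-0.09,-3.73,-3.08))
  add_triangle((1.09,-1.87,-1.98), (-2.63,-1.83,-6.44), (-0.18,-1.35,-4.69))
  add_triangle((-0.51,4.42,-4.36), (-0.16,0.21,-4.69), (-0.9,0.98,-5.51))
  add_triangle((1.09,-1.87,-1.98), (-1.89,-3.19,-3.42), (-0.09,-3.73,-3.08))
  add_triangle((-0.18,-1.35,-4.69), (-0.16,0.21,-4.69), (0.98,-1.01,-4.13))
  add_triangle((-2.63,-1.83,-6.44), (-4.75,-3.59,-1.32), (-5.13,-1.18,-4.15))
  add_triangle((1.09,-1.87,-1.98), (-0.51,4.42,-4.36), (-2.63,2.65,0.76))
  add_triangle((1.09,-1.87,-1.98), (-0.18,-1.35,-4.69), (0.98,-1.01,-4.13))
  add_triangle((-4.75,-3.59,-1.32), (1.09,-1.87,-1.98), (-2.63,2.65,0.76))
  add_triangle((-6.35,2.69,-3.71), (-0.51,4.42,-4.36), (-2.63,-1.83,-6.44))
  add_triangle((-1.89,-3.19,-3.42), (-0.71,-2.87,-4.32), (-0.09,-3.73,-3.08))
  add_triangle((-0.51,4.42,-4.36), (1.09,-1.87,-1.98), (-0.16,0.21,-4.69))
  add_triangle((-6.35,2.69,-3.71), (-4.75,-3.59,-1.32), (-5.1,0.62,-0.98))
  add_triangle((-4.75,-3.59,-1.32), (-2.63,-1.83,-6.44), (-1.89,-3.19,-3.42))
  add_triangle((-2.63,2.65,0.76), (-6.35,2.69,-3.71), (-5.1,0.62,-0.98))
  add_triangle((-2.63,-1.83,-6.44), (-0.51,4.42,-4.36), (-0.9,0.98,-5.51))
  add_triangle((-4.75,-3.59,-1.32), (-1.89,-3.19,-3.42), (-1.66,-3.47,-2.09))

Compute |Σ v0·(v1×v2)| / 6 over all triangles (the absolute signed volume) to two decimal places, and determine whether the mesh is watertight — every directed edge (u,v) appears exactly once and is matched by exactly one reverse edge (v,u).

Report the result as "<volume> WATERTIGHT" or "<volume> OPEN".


Per-triangle v0·(v1×v2)/6:
  t1: +11.9991
  t2: -0.6349
  t3: +3.6757
  t4: +16.8206
  t5: -0.5305
  t6: +3.3796
  t7: +2.5606
  t8: +1.8998
  t9: +1.8677
  t10: +13.8092
  t11: +2.9060
  t12: +1.5498
  t13: +2.3998
  t14: +2.1443
  t15: -1.0459
  t16: +1.3855
  t17: +11.8504
  t18: -4.3755
  t19: +1.3199
  t20: -5.2023
  t21: +34.4730
  t22: +1.8849
  t23: +3.2696
  t24: +9.4837
  t25: +8.3232
  t26: +6.9946
  t27: +4.7293
  t28: +2.8057
Σ = +139.7428 → |volume| = 139.74

Directed edges: 84 total, each appears once with its reverse present → watertight.

139.74 WATERTIGHT


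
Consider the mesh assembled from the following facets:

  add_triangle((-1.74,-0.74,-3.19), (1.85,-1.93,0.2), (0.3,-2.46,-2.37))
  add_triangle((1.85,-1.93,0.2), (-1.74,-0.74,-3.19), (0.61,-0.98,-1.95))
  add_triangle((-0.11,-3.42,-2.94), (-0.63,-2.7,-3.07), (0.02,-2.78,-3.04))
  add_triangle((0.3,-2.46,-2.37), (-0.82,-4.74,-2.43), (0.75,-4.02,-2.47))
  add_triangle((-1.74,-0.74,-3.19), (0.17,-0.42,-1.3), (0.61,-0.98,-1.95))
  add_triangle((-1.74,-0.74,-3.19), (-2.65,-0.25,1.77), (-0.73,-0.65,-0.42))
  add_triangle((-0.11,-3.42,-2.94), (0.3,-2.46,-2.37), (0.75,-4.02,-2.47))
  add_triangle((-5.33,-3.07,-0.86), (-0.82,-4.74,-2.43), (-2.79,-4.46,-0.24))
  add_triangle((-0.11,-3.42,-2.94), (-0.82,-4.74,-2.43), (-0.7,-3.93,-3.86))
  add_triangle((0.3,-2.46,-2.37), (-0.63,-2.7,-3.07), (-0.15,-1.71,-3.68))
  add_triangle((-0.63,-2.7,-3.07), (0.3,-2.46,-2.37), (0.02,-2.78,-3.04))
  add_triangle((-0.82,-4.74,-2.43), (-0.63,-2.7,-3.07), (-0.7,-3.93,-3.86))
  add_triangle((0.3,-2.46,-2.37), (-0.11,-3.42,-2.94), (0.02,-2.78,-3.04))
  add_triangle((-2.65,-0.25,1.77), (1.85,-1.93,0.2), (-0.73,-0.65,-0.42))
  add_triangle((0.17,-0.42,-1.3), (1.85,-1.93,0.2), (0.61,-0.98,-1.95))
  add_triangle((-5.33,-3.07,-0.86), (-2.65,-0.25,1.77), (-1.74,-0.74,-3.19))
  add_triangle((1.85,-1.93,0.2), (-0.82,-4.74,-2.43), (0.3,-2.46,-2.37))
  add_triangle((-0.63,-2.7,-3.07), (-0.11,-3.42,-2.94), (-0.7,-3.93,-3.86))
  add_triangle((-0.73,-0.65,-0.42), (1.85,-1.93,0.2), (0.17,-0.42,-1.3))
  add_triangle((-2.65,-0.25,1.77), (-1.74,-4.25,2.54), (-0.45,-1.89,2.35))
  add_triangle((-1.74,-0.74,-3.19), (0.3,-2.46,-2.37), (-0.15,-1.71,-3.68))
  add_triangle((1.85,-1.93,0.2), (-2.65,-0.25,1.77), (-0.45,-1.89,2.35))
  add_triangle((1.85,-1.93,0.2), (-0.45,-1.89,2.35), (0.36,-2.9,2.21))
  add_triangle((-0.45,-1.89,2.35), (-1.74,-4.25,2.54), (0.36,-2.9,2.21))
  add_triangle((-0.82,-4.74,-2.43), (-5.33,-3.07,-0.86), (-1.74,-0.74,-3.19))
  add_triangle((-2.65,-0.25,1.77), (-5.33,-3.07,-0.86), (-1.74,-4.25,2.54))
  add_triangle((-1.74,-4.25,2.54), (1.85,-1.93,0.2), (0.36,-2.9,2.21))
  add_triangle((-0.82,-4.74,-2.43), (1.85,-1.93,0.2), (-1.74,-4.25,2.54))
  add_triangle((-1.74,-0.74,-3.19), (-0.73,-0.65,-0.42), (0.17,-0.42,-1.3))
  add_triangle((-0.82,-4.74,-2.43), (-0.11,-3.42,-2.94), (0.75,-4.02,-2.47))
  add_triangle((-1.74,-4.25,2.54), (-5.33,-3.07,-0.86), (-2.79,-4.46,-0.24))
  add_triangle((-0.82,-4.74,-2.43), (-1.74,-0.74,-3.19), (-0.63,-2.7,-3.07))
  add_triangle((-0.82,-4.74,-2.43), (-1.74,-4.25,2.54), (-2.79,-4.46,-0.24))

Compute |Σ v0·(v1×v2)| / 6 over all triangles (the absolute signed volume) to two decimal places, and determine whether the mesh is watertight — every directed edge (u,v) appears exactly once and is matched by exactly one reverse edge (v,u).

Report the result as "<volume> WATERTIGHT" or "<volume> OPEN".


62.69 OPEN

Per-triangle v0·(v1×v2)/6:
  t1: +0.0945
  t2: +1.2702
  t3: +0.2480
  t4: -1.0317
  t5: +0.1412
  t6: -0.8862
  t7: +0.3410
  t8: +6.6201
  t9: +0.7210
  t10: +0.7305
  t11: -0.0809
  t12: +0.2107
  t13: +0.1246
  t14: -1.2121
  t15: -0.0111
  t16: +3.8105
  t17: +2.5949
  t18: +0.0958
  t19: -0.5483
  t20: +2.5741
  t21: -1.1611
  t22: -0.7335
  t23: +0.2876
  t24: +1.2283
  t25: +11.5646
  t26: +9.5385
  t27: +1.9367
  t28: +9.0853
  t29: -0.2898
  t30: +1.1994
  t31: +6.5426
  t32: +1.7851
  t33: +5.9000
Σ = +62.6903 → |volume| = 62.69

Directed edges: 99 total; 3 unmatched, e.g. (-0.63,-2.7,-3.07)→(-0.15,-1.71,-3.68) → open.


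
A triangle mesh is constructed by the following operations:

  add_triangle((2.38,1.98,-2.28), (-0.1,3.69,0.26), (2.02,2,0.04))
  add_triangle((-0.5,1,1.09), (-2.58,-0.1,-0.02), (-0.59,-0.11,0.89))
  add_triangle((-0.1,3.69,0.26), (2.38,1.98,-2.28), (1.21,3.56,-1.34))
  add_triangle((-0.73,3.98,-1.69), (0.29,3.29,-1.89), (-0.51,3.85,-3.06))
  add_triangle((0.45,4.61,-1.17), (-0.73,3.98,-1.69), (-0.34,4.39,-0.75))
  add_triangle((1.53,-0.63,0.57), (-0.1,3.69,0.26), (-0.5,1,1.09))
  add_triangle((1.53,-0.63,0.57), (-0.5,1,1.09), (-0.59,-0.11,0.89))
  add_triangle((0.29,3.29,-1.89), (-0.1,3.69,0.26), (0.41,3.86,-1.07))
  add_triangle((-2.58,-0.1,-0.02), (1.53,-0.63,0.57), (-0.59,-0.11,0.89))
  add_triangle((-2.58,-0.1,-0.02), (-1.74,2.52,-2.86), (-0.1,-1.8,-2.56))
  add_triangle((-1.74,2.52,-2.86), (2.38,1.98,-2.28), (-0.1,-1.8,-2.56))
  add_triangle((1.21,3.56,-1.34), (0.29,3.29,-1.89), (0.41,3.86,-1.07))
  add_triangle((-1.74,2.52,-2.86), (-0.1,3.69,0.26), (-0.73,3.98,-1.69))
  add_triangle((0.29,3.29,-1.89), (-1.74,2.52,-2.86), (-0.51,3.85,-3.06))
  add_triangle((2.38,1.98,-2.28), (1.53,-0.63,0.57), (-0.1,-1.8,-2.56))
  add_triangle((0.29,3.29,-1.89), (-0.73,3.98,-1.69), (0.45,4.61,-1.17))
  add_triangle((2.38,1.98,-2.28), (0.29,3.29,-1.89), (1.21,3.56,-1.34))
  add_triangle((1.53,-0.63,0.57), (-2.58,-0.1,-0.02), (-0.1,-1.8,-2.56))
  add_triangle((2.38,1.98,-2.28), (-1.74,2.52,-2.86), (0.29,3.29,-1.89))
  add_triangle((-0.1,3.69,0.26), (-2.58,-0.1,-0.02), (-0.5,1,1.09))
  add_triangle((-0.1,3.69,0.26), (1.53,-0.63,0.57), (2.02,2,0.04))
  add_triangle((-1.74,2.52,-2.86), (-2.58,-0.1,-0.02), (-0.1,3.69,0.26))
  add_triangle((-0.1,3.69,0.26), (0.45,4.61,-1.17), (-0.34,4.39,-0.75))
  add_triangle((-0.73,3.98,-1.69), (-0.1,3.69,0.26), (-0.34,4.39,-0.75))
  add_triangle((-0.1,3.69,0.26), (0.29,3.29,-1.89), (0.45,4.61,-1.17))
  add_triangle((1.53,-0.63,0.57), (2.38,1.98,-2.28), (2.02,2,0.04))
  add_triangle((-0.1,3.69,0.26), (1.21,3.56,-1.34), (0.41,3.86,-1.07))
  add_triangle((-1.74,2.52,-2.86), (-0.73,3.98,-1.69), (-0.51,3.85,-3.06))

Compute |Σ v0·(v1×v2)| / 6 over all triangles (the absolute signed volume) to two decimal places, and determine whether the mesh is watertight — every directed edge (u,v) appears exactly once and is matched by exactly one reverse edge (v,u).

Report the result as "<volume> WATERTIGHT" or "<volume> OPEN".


Per-triangle v0·(v1×v2)/6:
  t1: +2.9354
  t2: +0.4331
  t3: +0.4370
  t4: +0.7805
  t5: +0.7144
  t6: +1.1273
  t7: +0.3396
  t8: +0.3586
  t9: +0.2442
  t10: +5.0458
  t11: +7.2625
  t12: +0.5369
  t13: +0.8636
  t14: -0.2549
  t15: +3.3909
  t16: +0.8904
  t17: +1.4142
  t18: +1.1896
  t19: +2.9373
  t20: +1.6232
  t21: +0.8776
  t22: +4.8114
  t23: +0.5778
  t24: +0.1375
  t25: -0.4017
  t26: +1.7488
  t27: +0.5748
  t28: +1.4409
Σ = +42.0367 → |volume| = 42.04

Directed edges: 84 total, each appears once with its reverse present → watertight.

42.04 WATERTIGHT


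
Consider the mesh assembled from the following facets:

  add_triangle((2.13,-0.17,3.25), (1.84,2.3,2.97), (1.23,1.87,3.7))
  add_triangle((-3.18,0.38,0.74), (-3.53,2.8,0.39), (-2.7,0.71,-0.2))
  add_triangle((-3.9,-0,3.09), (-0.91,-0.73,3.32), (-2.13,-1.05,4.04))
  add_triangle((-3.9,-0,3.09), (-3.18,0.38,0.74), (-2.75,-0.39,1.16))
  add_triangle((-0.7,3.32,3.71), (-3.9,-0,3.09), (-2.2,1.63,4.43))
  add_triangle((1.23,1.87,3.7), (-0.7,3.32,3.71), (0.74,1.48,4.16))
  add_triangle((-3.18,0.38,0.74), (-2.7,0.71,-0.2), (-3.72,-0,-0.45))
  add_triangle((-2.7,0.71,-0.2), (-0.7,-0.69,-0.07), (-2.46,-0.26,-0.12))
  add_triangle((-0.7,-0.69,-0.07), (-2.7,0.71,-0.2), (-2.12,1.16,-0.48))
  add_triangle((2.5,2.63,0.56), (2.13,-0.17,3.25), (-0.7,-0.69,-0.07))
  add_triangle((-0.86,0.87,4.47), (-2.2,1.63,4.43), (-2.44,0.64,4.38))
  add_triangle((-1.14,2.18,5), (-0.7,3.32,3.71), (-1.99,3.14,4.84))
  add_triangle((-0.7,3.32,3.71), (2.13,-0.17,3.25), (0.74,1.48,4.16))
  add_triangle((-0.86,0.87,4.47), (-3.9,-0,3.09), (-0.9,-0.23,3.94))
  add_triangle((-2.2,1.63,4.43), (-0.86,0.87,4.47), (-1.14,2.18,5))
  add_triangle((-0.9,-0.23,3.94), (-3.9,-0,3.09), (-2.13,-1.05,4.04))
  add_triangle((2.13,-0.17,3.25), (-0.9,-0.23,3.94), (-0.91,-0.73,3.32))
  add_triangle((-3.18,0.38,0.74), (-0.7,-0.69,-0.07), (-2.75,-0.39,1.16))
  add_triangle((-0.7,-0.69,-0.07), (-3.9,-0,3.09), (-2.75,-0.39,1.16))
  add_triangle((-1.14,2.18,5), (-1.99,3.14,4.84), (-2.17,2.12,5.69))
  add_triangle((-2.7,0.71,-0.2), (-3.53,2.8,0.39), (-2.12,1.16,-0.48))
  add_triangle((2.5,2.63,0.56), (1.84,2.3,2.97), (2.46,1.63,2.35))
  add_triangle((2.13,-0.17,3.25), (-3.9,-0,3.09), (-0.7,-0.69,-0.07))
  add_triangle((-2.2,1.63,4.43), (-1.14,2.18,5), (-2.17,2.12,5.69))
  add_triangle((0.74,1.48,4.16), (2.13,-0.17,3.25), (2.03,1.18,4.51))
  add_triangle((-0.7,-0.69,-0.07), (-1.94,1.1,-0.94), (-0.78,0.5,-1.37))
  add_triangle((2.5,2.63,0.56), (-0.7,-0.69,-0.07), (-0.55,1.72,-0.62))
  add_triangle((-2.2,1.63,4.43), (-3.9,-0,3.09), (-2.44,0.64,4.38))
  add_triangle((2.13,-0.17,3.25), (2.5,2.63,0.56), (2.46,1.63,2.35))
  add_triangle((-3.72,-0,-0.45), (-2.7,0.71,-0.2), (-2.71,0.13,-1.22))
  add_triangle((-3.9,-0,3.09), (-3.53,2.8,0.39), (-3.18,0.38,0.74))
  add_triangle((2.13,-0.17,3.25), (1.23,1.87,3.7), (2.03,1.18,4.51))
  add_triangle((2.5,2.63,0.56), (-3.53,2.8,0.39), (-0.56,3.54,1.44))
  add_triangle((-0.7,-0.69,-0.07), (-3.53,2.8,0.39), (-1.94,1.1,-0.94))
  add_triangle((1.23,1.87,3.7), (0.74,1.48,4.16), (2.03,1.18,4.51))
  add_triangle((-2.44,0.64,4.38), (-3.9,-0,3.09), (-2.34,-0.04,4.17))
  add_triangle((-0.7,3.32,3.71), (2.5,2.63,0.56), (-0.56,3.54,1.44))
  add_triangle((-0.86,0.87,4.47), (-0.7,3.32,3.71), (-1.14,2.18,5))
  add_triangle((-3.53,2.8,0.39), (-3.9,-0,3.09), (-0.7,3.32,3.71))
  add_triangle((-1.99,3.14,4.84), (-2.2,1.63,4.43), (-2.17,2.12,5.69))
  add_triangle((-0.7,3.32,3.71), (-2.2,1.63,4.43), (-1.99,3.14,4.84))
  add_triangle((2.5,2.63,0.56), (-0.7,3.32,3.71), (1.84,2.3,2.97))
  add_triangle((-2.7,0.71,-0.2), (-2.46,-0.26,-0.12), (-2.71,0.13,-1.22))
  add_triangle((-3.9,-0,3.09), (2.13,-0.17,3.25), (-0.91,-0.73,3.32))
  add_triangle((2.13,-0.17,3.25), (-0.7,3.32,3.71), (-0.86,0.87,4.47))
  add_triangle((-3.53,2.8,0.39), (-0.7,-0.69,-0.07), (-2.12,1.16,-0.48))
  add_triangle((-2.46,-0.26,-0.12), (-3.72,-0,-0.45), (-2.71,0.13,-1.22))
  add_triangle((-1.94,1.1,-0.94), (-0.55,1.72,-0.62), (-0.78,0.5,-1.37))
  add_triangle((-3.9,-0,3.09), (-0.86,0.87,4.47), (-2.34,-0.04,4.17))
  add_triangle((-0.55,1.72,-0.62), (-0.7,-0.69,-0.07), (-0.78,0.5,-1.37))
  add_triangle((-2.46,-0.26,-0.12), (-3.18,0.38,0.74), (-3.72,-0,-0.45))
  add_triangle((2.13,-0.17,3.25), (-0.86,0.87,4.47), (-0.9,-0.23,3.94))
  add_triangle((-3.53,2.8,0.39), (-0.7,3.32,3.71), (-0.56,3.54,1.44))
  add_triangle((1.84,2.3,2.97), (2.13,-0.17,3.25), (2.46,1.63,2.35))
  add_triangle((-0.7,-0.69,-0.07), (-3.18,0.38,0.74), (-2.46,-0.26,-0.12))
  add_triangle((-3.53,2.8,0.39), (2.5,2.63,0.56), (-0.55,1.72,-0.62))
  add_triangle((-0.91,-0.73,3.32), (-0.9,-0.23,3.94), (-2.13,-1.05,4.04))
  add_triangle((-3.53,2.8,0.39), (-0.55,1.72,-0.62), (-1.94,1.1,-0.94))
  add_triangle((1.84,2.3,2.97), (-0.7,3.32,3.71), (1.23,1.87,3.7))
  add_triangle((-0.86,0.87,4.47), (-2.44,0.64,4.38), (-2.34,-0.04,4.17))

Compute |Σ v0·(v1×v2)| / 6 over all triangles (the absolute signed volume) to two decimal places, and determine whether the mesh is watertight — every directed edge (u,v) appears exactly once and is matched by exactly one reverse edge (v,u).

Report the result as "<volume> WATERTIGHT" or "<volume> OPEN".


Per-triangle v0·(v1×v2)/6:
  t1: +1.4702
  t2: +0.9554
  t3: -0.6576
  t4: +0.7028
  t5: +2.4552
  t6: +1.3150
  t7: +0.4653
  t8: +0.0319
  t9: +0.1320
  t10: -0.1408
  t11: +1.1270
  t12: +1.3828
  t13: -0.9015
  t14: +2.3912
  t15: +1.1099
  t16: +1.8507
  t17: +1.0094
  t18: +0.3019
  t19: +0.2986
  t20: +1.0154
  t21: +0.4487
  t22: +1.2940
  t23: +2.2835
  t24: -0.1386
  t25: +0.6722
  t26: +0.3436
  t27: -0.0927
  t28: +1.4746
  t29: +0.7003
  t30: +0.4029
  t31: +2.6443
  t32: +0.1183
  t33: +2.2172
  t34: +0.8076
  t35: +0.6396
  t36: +1.0271
  t37: +4.0068
  t38: +0.3570
  t39: +10.9368
  t40: +0.6500
  t41: -0.5494
  t42: +3.7362
  t43: -0.4323
  t44: -2.0557
  t45: +5.3409
  t46: -0.4780
  t47: +0.1295
  t48: +0.4451
  t49: -1.4082
  t50: -0.2573
  t51: +0.2231
  t52: +2.1311
  t53: +4.3747
  t54: +1.3245
  t55: +0.2156
  t56: +2.4791
  t57: +0.3440
  t58: +1.0476
  t59: +1.7123
  t60: +0.7700
Σ = +66.2008 → |volume| = 66.20

Directed edges: 180 total, each appears once with its reverse present → watertight.

66.20 WATERTIGHT


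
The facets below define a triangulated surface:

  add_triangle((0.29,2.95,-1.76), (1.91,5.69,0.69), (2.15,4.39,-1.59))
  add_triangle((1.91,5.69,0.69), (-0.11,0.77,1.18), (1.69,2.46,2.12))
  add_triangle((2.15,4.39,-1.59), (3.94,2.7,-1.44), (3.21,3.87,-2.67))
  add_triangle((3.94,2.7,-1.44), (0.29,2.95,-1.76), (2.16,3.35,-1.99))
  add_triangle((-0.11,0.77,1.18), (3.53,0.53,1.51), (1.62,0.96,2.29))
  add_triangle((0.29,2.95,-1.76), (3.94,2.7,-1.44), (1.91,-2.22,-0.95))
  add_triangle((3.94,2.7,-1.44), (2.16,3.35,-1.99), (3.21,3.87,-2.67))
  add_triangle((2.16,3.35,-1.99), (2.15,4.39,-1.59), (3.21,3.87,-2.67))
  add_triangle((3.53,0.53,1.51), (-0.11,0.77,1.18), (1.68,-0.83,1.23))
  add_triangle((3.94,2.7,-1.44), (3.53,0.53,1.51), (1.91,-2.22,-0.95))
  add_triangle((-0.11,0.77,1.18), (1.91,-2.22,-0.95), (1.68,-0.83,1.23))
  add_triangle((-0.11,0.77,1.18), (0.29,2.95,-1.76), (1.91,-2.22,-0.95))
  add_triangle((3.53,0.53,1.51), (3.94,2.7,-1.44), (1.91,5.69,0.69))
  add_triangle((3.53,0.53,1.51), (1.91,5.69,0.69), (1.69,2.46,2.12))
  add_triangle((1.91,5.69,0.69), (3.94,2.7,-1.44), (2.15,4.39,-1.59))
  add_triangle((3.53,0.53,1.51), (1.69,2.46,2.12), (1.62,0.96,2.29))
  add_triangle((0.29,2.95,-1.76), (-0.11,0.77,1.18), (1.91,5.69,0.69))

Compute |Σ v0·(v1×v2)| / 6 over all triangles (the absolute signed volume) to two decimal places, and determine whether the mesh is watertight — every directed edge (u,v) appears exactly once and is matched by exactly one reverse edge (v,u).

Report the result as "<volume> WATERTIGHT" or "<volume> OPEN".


Per-triangle v0·(v1×v2)/6:
  t1: +2.7678
  t2: +1.5271
  t3: +1.9847
  t4: -0.1382
  t5: -0.2215
  t6: +4.2880
  t7: -0.5211
  t8: +0.2651
  t9: +1.0179
  t10: +6.8013
  t11: -0.0201
  t12: -1.5078
  t13: +9.7777
  t14: +4.6061
  t15: +4.9722
  t16: +1.4838
  t17: +1.4616
Σ = +38.5447 → |volume| = 38.54

Directed edges: 51 total; 9 unmatched, e.g. (2.15,4.39,-1.59)→(0.29,2.95,-1.76) → open.

38.54 OPEN


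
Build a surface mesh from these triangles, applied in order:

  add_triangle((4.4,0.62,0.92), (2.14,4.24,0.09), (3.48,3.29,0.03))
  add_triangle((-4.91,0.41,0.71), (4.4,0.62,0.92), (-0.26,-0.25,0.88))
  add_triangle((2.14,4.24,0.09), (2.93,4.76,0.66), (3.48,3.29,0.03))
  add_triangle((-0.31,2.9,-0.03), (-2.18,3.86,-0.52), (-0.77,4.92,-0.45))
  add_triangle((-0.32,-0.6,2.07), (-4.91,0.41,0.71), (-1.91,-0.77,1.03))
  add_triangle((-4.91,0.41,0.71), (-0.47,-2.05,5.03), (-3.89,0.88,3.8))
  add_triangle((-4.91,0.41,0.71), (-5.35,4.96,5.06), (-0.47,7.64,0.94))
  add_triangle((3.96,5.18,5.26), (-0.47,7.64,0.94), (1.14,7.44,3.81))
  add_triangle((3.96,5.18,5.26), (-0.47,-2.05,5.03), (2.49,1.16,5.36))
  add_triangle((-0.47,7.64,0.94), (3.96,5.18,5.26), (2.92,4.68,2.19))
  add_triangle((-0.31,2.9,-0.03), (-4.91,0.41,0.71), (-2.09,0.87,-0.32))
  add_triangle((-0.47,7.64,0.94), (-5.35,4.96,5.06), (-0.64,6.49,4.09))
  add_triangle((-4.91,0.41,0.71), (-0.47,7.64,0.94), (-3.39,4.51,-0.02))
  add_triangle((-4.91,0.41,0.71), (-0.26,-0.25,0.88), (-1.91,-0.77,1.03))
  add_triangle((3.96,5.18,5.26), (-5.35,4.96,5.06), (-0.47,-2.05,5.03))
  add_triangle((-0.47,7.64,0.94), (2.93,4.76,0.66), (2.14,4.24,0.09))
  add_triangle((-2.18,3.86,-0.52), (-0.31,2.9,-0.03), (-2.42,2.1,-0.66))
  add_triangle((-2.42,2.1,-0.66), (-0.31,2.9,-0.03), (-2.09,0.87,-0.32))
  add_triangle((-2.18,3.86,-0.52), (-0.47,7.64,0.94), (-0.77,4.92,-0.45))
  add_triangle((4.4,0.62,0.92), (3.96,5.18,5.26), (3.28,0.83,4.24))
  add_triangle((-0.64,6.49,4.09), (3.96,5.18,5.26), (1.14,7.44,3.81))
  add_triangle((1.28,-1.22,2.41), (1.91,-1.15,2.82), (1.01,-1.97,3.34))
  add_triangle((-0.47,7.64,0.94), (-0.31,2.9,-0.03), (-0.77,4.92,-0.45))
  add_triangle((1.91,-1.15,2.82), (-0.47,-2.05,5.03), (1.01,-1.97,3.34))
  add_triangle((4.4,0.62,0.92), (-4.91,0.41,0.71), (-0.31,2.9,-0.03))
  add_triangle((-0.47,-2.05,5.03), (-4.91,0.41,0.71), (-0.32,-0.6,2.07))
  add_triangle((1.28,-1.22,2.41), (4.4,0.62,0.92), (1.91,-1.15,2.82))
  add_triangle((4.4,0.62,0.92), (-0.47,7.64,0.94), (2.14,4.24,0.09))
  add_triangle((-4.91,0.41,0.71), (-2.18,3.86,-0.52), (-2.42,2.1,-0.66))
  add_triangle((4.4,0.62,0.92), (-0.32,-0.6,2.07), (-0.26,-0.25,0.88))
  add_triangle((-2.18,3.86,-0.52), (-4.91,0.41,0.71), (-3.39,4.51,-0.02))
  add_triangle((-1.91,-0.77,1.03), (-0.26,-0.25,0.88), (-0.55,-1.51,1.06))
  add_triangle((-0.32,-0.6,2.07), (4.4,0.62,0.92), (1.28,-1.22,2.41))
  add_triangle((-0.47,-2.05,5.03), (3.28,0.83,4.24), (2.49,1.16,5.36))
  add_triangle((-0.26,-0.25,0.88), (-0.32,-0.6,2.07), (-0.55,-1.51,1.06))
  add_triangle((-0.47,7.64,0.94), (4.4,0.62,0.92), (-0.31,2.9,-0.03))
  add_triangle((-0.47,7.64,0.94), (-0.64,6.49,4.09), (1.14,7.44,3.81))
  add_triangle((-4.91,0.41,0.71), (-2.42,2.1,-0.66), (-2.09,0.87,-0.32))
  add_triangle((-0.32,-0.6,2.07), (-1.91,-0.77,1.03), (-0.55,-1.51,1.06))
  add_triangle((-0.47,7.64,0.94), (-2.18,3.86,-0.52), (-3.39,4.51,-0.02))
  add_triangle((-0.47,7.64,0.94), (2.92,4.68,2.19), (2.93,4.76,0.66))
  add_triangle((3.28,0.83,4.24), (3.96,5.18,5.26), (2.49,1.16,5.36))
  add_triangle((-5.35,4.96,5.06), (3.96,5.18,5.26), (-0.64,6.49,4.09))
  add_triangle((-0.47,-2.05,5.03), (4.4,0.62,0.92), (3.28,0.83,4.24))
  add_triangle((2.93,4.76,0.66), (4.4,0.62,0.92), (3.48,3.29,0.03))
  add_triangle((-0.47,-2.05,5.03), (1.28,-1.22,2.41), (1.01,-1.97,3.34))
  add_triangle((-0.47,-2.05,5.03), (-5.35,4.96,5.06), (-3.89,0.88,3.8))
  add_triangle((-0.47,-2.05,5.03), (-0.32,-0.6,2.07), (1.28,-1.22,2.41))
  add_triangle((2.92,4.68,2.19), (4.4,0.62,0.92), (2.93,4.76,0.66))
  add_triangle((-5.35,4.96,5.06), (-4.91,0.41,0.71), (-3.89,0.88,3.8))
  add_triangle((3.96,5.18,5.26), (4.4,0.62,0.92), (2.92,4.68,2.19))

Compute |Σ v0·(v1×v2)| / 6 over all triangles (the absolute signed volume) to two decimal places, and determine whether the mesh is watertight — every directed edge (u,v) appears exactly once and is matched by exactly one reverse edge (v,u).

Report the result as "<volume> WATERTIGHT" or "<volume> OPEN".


239.71 OPEN

Per-triangle v0·(v1×v2)/6:
  t1: -1.2810
  t2: -1.0267
  t3: +0.7335
  t4: -0.2843
  t5: +1.1527
  t6: +7.7895
  t7: +23.4403
  t8: +6.3659
  t9: +5.8818
  t10: +10.0880
  t11: -1.4209
  t12: +19.7798
  t13: +6.1898
  t14: -0.4732
  t15: +56.1505
  t16: +1.9988
  t17: +0.0358
  t18: -0.2861
  t19: +2.0183
  t20: +10.8513
  t21: +8.2937
  t22: +0.0389
  t23: +0.0533
  t24: +1.1085
  t25: -3.7207
  t26: -0.9151
  t27: +0.2563
  t28: -5.0188
  t29: +1.7425
  t30: -0.0459
  t31: +1.3535
  t32: -0.2681
  t33: -1.3227
  t34: +3.8935
  t35: -0.0521
  t36: +2.0446
  t37: +7.5836
  t38: +0.3916
  t39: +0.6637
  t40: +2.5212
  t41: +6.3205
  t42: +4.8496
  t43: +19.8461
  t44: +6.5538
  t45: +2.3212
  t46: -0.5046
  t47: +10.8797
  t48: -0.2822
  t49: +4.8869
  t50: +10.0098
  t51: +8.5198
Σ = +239.7060 → |volume| = 239.71

Directed edges: 153 total; 3 unmatched, e.g. (1.91,-1.15,2.82)→(-0.47,-2.05,5.03) → open.


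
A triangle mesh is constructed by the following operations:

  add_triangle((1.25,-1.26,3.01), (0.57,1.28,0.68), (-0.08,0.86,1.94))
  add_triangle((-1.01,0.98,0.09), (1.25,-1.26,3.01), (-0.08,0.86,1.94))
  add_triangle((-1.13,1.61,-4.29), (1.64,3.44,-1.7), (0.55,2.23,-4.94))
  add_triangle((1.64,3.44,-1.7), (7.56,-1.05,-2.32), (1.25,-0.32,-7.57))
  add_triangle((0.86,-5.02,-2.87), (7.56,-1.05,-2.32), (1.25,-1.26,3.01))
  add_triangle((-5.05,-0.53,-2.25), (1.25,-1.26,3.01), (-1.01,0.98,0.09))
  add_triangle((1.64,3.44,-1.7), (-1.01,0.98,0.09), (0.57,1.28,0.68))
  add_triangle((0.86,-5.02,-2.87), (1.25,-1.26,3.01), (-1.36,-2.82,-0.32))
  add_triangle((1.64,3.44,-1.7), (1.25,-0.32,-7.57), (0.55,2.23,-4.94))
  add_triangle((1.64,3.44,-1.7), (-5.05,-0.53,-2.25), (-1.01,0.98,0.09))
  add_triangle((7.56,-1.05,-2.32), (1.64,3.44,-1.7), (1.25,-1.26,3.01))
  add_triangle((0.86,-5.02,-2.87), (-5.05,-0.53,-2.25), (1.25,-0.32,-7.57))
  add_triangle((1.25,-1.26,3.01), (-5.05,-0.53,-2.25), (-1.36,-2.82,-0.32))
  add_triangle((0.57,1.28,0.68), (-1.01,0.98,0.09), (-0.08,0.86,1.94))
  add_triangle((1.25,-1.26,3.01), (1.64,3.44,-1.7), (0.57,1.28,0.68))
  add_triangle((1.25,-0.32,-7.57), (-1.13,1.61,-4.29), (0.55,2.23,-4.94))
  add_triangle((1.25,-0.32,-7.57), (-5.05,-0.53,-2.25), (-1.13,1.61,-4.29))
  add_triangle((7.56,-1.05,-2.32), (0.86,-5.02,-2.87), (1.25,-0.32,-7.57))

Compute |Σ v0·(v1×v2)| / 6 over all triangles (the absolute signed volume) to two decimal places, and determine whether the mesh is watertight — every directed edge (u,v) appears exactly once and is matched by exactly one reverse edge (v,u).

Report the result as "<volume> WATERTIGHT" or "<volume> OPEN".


Per-triangle v0·(v1×v2)/6:
  t1: +0.9364
  t2: +0.4264
  t3: +3.1474
  t4: +33.4320
  t5: +24.5218
  t6: +2.8745
  t7: +1.0984
  t8: +6.8705
  t9: +5.3599
  t10: +3.7070
  t11: +14.0450
  t12: +33.7196
  t13: +5.1929
  t14: +0.5002
  t15: +1.4478
  t16: +5.0561
  t17: +13.2618
  t18: +43.8932
Σ = +199.4910 → |volume| = 199.49

Directed edges: 54 total; 6 unmatched, e.g. (-1.13,1.61,-4.29)→(1.64,3.44,-1.7) → open.

199.49 OPEN


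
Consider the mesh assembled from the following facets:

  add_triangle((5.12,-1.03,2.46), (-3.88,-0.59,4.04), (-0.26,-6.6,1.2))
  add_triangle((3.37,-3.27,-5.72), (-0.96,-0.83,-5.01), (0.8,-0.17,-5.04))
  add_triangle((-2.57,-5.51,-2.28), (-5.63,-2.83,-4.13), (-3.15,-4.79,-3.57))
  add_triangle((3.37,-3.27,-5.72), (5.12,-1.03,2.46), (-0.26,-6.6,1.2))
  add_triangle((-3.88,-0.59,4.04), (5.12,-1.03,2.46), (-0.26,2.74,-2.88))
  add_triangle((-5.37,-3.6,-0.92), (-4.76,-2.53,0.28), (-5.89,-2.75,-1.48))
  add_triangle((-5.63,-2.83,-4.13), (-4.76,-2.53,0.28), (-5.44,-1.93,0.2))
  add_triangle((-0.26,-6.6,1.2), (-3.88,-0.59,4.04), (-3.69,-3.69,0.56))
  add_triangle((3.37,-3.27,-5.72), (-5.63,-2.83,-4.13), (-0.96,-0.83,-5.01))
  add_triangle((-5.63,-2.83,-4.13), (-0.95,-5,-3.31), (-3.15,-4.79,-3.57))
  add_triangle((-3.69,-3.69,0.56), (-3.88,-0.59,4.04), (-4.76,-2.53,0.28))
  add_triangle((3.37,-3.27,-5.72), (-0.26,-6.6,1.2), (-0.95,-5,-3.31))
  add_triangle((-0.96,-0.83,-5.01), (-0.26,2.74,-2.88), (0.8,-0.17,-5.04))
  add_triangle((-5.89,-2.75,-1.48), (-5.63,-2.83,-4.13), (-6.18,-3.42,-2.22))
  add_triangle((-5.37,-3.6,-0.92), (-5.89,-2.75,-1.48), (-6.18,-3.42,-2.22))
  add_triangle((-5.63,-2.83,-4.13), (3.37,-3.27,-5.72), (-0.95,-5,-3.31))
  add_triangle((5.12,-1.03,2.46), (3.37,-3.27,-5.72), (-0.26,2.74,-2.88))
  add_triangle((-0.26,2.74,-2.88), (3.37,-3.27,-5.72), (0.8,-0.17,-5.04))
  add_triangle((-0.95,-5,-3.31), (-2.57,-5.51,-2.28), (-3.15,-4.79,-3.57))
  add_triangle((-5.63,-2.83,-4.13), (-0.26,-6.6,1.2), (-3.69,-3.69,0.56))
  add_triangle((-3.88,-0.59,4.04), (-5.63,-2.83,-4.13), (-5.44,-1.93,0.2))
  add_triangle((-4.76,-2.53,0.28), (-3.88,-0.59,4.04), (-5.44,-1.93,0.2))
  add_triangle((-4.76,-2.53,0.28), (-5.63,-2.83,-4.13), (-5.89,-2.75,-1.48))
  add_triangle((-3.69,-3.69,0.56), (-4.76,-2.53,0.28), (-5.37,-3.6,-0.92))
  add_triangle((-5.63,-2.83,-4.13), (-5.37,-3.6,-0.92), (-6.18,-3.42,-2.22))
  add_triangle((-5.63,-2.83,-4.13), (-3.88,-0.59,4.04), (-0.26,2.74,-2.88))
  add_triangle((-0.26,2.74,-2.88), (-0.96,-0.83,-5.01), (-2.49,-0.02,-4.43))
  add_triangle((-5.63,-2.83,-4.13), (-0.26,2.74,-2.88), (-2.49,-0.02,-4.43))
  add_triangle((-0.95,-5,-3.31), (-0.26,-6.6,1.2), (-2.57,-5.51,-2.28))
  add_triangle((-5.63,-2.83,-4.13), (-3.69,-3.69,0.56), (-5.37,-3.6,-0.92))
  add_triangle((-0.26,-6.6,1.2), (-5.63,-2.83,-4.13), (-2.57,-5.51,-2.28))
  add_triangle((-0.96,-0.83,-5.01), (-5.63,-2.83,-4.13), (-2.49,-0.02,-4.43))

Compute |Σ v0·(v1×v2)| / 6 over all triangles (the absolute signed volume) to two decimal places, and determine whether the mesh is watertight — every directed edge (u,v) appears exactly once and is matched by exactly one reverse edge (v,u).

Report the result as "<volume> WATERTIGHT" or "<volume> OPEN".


300.95 WATERTIGHT

Per-triangle v0·(v1×v2)/6:
  t1: +31.9665
  t2: +5.9039
  t3: +3.7965
  t4: +44.5924
  t5: +10.3192
  t6: +1.4538
  t7: +3.3872
  t8: +15.8046
  t9: +17.3849
  t10: +2.5187
  t11: +5.6282
  t12: +21.4686
  t13: +4.5813
  t14: +1.2931
  t15: +0.9410
  t16: +22.5925
  t17: +22.9263
  t18: +4.0140
  t19: +3.0592
  t20: +17.4363
  t21: +0.1508
  t22: +3.0475
  t23: -1.1117
  t24: +1.8979
  t25: +1.0670
  t26: +21.9820
  t27: +4.5826
  t28: +3.9048
  t29: +8.2016
  t30: +2.4382
  t31: +7.9007
  t32: +5.8249
Σ = +300.9543 → |volume| = 300.95

Directed edges: 96 total, each appears once with its reverse present → watertight.


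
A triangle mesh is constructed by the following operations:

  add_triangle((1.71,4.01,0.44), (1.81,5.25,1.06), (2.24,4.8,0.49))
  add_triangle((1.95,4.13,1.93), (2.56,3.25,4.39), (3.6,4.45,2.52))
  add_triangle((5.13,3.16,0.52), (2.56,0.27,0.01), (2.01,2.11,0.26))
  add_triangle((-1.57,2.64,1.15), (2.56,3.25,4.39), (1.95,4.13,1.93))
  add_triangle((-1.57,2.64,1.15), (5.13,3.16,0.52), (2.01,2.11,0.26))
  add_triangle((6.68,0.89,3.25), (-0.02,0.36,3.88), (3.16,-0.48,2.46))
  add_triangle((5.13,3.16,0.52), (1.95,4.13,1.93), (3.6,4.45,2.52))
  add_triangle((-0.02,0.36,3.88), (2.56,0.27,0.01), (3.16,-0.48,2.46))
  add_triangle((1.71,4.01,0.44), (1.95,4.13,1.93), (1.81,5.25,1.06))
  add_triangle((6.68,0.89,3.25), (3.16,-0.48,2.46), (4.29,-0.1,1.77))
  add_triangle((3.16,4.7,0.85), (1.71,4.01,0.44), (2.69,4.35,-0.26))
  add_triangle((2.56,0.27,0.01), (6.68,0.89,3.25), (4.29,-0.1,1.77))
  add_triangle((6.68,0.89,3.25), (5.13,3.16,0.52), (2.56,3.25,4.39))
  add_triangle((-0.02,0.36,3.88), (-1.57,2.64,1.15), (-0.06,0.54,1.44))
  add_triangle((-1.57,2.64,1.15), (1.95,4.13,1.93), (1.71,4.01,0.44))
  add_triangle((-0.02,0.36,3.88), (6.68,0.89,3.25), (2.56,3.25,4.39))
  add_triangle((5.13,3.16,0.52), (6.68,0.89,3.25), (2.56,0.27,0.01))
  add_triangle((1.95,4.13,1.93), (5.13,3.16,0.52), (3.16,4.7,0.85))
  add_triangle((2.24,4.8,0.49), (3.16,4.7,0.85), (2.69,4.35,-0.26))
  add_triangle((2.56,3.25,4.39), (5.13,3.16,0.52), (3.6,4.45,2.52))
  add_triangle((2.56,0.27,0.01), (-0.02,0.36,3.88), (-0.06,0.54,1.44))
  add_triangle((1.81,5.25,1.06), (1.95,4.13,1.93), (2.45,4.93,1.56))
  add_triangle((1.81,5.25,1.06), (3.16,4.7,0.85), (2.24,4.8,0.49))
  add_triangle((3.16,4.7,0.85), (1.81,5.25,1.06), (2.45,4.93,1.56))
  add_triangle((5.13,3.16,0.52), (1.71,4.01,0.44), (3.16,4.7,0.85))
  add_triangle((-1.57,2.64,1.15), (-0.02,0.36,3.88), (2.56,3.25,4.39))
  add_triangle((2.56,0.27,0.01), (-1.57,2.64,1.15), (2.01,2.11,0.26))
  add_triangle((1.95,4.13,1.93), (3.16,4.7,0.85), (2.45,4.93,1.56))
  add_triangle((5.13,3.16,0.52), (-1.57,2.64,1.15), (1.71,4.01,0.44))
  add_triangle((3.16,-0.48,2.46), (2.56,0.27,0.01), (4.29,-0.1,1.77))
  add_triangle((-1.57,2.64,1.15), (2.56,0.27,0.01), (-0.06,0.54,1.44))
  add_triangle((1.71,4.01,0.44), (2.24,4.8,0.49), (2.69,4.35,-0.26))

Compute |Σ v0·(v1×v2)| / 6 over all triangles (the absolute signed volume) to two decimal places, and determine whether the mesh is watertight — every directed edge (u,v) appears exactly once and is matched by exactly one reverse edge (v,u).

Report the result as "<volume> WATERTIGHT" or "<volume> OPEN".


Per-triangle v0·(v1×v2)/6:
  t1: +0.0519
  t2: +2.6515
  t3: +0.1231
  t4: +5.5073
  t5: +0.8024
  t6: +4.2744
  t7: +2.0901
  t8: -1.7245
  t9: -0.4843
  t10: +1.0080
  t11: -0.7561
  t12: +0.8987
  t13: +15.0690
  t14: -0.3249
  t15: +2.7694
  t16: +11.3276
  t17: +3.5629
  t18: +2.7519
  t19: +0.7399
  t20: +4.8013
  t21: -0.6819
  t22: +0.4597
  t23: +0.5948
  t24: +0.8256
  t25: +0.7112
  t26: +7.1060
  t27: -0.6344
  t28: +0.3684
  t29: -2.4870
  t30: +0.0314
  t31: -1.4545
  t32: +0.0747
Σ = +60.0537 → |volume| = 60.05

Directed edges: 96 total, each appears once with its reverse present → watertight.

60.05 WATERTIGHT


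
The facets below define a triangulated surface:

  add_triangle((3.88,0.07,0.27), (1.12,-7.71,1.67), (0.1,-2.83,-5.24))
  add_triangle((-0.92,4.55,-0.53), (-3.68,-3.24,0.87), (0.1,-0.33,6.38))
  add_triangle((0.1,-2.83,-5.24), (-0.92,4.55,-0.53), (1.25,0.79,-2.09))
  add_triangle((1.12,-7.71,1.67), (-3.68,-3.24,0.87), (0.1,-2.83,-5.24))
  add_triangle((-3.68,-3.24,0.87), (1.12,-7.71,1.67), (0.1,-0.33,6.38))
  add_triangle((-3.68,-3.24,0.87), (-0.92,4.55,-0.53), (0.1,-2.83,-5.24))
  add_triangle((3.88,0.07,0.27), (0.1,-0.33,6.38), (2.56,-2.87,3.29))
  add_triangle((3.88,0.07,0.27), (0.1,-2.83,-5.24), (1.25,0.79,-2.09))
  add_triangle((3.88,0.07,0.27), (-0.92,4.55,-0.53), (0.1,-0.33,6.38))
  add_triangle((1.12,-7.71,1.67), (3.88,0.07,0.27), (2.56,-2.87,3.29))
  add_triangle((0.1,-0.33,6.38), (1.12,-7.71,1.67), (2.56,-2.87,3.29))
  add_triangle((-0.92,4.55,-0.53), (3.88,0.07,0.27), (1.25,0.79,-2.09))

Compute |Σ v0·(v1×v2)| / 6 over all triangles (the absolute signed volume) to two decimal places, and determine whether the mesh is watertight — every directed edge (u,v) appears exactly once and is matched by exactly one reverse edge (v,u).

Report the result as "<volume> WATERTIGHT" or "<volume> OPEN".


Per-triangle v0·(v1×v2)/6:
  t1: +29.1443
  t2: +20.8601
  t3: +6.6697
  t4: +31.2847
  t5: +33.6584
  t6: +18.4864
  t7: +11.3506
  t8: +6.5905
  t9: +18.7200
  t10: +12.5534
  t11: +17.1943
  t12: +6.1975
Σ = +212.7101 → |volume| = 212.71

Directed edges: 36 total, each appears once with its reverse present → watertight.

212.71 WATERTIGHT


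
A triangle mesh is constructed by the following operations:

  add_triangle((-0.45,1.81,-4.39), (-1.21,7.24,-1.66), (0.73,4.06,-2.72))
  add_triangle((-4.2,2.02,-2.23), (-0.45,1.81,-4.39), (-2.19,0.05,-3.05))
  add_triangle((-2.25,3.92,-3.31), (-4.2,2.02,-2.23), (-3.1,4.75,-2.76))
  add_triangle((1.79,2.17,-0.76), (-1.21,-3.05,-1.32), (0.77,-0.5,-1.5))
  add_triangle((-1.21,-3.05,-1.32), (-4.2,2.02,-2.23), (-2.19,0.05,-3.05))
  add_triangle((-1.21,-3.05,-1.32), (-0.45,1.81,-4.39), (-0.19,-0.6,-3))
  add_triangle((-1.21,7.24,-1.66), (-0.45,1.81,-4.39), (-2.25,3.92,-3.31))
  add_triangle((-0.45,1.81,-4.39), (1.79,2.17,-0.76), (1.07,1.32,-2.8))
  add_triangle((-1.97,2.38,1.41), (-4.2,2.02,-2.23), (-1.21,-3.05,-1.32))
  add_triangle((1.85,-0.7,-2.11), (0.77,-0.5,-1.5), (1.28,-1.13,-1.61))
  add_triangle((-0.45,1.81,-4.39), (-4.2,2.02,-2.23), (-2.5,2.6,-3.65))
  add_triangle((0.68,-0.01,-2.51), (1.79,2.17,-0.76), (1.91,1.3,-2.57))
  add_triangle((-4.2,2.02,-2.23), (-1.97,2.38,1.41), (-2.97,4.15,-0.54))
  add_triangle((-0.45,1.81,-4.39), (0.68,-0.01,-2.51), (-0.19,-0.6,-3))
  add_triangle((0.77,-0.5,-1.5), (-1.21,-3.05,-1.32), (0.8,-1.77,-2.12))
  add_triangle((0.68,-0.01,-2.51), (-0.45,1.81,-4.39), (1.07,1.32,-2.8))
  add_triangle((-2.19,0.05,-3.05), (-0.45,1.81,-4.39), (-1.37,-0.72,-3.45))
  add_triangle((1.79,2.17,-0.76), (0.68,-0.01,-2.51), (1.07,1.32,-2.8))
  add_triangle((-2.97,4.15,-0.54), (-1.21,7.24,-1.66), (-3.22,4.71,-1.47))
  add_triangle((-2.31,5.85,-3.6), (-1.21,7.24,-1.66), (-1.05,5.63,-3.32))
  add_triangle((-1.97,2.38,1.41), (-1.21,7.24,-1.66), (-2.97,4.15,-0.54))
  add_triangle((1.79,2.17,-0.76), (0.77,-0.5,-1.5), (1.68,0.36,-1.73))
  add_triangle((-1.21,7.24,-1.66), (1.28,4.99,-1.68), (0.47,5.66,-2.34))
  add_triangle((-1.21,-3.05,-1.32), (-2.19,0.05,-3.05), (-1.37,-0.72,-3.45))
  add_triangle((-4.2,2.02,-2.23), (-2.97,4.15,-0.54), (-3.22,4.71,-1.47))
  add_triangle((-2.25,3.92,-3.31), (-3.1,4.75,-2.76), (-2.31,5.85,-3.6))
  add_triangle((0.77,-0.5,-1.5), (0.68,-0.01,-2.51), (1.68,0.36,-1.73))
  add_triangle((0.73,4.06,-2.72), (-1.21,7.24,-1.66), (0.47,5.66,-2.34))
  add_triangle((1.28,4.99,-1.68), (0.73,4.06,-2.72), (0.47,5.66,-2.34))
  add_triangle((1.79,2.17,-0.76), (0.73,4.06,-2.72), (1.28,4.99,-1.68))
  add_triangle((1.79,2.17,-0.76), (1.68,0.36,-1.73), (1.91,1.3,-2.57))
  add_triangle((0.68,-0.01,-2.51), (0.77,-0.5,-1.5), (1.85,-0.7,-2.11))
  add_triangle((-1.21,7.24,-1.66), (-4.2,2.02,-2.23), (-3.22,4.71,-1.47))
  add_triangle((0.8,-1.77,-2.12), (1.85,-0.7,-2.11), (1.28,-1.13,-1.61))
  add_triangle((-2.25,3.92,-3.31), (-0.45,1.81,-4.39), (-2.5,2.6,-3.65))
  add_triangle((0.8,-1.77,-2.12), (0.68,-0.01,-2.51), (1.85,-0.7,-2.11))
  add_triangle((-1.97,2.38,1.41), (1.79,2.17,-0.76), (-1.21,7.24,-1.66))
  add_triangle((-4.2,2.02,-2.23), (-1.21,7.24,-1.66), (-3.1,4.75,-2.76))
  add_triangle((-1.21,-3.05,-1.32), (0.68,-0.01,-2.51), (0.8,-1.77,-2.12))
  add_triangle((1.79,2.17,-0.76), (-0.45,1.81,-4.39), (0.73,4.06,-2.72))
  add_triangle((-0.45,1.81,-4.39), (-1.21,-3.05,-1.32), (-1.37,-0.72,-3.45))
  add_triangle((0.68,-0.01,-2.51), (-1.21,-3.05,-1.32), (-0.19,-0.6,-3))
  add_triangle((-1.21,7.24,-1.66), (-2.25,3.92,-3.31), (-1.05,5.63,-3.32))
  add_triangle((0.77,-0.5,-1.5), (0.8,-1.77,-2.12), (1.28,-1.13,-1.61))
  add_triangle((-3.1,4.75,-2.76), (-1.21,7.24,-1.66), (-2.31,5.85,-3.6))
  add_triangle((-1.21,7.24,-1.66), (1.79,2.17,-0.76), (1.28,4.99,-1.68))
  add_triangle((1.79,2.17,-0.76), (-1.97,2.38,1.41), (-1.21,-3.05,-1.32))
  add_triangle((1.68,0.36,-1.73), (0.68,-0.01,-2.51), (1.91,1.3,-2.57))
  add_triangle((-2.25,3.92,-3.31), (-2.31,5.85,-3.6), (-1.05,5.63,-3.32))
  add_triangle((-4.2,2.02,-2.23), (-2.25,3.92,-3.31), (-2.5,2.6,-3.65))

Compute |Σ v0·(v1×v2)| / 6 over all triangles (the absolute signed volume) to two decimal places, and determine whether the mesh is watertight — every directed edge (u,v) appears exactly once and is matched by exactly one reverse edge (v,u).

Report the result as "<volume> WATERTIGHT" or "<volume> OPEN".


87.98 WATERTIGHT

Per-triangle v0·(v1×v2)/6:
  t1: +7.0745
  t2: +5.0205
  t3: +2.6128
  t4: -0.2302
  t5: +4.3221
  t6: +1.7534
  t7: +7.2206
  t8: +1.6172
  t9: +5.5646
  t10: -0.1141
  t11: +1.4703
  t12: +0.2351
  t13: +3.6391
  t14: +1.1699
  t15: -0.3137
  t16: +1.1510
  t17: +2.0449
  t18: +0.5990
  t19: +2.2796
  t20: +2.9649
  t21: +4.5913
  t22: -0.1520
  t23: +1.7431
  t24: +1.8323
  t25: +1.8381
  t26: +1.1833
  t27: +0.3061
  t28: +1.2854
  t29: +0.9924
  t30: +1.3956
  t31: +0.5719
  t32: -0.1590
  t33: +3.3688
  t34: +0.1725
  t35: +2.4436
  t36: +0.8768
  t37: +4.5821
  t38: +2.8708
  t39: +1.4426
  t40: +2.6456
  t41: +0.9882
  t42: +0.8916
  t43: -3.5877
  t44: -0.1633
  t45: +3.5992
  t46: +0.7225
  t47: -2.3376
  t48: +0.4777
  t49: +0.9278
  t50: +2.5444
Σ = +87.9750 → |volume| = 87.98

Directed edges: 150 total, each appears once with its reverse present → watertight.
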